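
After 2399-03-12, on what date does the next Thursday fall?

March 18, 2399

Mar 12, 2399 is a Friday.
From Friday to the next Thursday is 6 days.
Mar 12, 2399 + 6 = Mar 18, 2399.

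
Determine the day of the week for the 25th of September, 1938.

Sunday

Doomsday rule: the anchor day for the 1900s is Wednesday. For year 38: 38÷12 = 3 r 2, and 2÷4 = 0, so 3+2+0 = 5.
Wednesday + 5 ≡ Monday — that's 1938's doomsday.
In September the doomsday date is Sep 5.
Sep 25 is 20 days after Sep 5; 20 mod 7 = 6, so Monday + 6 = Sunday.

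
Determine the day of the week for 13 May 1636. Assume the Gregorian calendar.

Tuesday

Doomsday rule: the anchor day for the 1600s is Tuesday. For year 36: 36÷12 = 3 r 0, and 0÷4 = 0, so 3+0+0 = 3.
Tuesday + 3 ≡ Friday — that's 1636's doomsday.
In May the doomsday date is May 9.
May 13 is 4 days after May 9; 4 mod 7 = 4, so Friday + 4 = Tuesday.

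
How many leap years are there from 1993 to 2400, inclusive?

99

Multiples of 4 in [1993,2400]: 102.
Of those, multiples of 100: 5 (not leap unless ÷400).
Multiples of 400: 2.
Leap years = 102 − 5 + 2 = 99.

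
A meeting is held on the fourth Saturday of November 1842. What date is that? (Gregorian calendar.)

November 1, 1842 is a Tuesday.
The first Saturday is therefore November 5 (4 days later).
The fourth Saturday is 5 + 3×7 = November 26.

November 26, 1842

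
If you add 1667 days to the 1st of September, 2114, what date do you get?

+365 (one year) → Sep 1, 2115 (1302 left).
+366 (one year; includes Feb 29, 2116) → Sep 1, 2116 (936 left).
+365 (one year) → Sep 1, 2117 (571 left).
+365 (one year) → Sep 1, 2118 (206 left).
Sep has 30 days: +30 → Oct 1, 2118 (176 left).
Oct has 31 days: +31 → Nov 1, 2118 (145 left).
Nov has 30 days: +30 → Dec 1, 2118 (115 left).
Dec has 31 days: +31 → Jan 1, 2119 (84 left).
Jan has 31 days: +31 → Feb 1, 2119 (53 left).
Feb has 28 days: +28 → Mar 1, 2119 (25 left).
+25 → Mar 26, 2119.

March 26, 2119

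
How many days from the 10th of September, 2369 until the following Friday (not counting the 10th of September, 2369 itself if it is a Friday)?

2

Sep 10, 2369 is a Wednesday.
From Wednesday to the next Friday is 2 days.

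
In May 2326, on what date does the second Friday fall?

May 14, 2326

May 1, 2326 is a Saturday.
The first Friday is therefore May 7 (6 days later).
The second Friday is 7 + 1×7 = May 14.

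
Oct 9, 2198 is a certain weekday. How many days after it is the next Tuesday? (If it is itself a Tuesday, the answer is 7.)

Oct 9, 2198 is a Tuesday.
From Tuesday to the next Tuesday is 7 days.

7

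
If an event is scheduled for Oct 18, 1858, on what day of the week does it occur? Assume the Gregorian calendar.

Doomsday rule: the anchor day for the 1800s is Friday. For year 58: 58÷12 = 4 r 10, and 10÷4 = 2, so 4+10+2 = 16.
Friday + 16 ≡ Sunday — that's 1858's doomsday.
In October the doomsday date is Oct 10.
Oct 18 is 8 days after Oct 10; 8 mod 7 = 1, so Sunday + 1 = Monday.

Monday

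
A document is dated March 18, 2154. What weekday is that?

Monday

Doomsday rule: the anchor day for the 2100s is Sunday. For year 54: 54÷12 = 4 r 6, and 6÷4 = 1, so 4+6+1 = 11.
Sunday + 11 ≡ Thursday — that's 2154's doomsday.
In March the doomsday date is Mar 14.
Mar 18 is 4 days after Mar 14; 4 mod 7 = 4, so Thursday + 4 = Monday.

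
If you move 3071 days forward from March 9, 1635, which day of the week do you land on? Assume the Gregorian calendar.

Wednesday

First find the weekday of Mar 9, 1635. Doomsday rule: the anchor day for the 1600s is Tuesday. For year 35: 35÷12 = 2 r 11, and 11÷4 = 2, so 2+11+2 = 15.
Tuesday + 15 ≡ Wednesday — that's 1635's doomsday.
In March the doomsday date is Mar 14.
Mar 9 is 5 days before Mar 14; 5 mod 7 = 5, so Wednesday − 5 = Friday.
3071 mod 7 = 5, so 3071 days after a Friday is Friday + 5 = Wednesday.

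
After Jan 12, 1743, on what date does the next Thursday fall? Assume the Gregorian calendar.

Jan 12, 1743 is a Saturday.
From Saturday to the next Thursday is 5 days.
Jan 12, 1743 + 5 = Jan 17, 1743.

January 17, 1743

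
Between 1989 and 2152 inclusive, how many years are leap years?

40

Multiples of 4 in [1989,2152]: 41.
Of those, multiples of 100: 2 (not leap unless ÷400).
Multiples of 400: 1.
Leap years = 41 − 2 + 1 = 40.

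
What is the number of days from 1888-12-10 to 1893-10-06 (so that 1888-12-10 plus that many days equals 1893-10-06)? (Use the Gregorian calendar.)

Dec 10, 1888 → Dec 10, 1889: 365 days.
Dec 10, 1889 → Dec 10, 1890: 365 days.
Dec 10, 1890 → Dec 10, 1891: 365 days.
Dec 10, 1891 → Dec 10, 1892: 366 days (Feb 29, 1892 is in that span).
Dec 10, 1892 → Jan 10, 1893: 31 days (December has 31).
Jan 10, 1893 → Feb 10, 1893: 31 days (January has 31).
Feb 10, 1893 → Mar 10, 1893: 28 days (February has 28).
Mar 10, 1893 → Apr 10, 1893: 31 days (March has 31).
Apr 10, 1893 → May 10, 1893: 30 days (April has 30).
May 10, 1893 → Jun 10, 1893: 31 days (May has 31).
Jun 10, 1893 → Jul 10, 1893: 30 days (June has 30).
Jul 10, 1893 → Aug 10, 1893: 31 days (July has 31).
Aug 10, 1893 → Sep 10, 1893: 31 days (August has 31).
Sep 10, 1893 → Oct 6, 1893: 26 days.
Total: 1761 days.

1761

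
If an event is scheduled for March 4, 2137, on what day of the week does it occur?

Monday

Doomsday rule: the anchor day for the 2100s is Sunday. For year 37: 37÷12 = 3 r 1, and 1÷4 = 0, so 3+1+0 = 4.
Sunday + 4 ≡ Thursday — that's 2137's doomsday.
In March the doomsday date is Mar 14.
Mar 4 is 10 days before Mar 14; 10 mod 7 = 3, so Thursday − 3 = Monday.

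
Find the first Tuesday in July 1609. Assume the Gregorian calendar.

July 1, 1609 is a Wednesday.
The first Tuesday is therefore July 7 (6 days later).

July 7, 1609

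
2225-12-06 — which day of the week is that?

Doomsday rule: the anchor day for the 2200s is Friday. For year 25: 25÷12 = 2 r 1, and 1÷4 = 0, so 2+1+0 = 3.
Friday + 3 ≡ Monday — that's 2225's doomsday.
In December the doomsday date is Dec 12.
Dec 6 is 6 days before Dec 12; 6 mod 7 = 6, so Monday − 6 = Tuesday.

Tuesday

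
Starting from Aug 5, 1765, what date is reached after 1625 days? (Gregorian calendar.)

+365 (one year) → Aug 5, 1766 (1260 left).
+365 (one year) → Aug 5, 1767 (895 left).
+366 (one year; includes Feb 29, 1768) → Aug 5, 1768 (529 left).
+365 (one year) → Aug 5, 1769 (164 left).
Aug has 31 days: +27 → Sep 1, 1769 (137 left).
Sep has 30 days: +30 → Oct 1, 1769 (107 left).
Oct has 31 days: +31 → Nov 1, 1769 (76 left).
Nov has 30 days: +30 → Dec 1, 1769 (46 left).
Dec has 31 days: +31 → Jan 1, 1770 (15 left).
+15 → Jan 16, 1770.

January 16, 1770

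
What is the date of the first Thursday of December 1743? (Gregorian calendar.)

December 1, 1743 is a Sunday.
The first Thursday is therefore December 5 (4 days later).

December 5, 1743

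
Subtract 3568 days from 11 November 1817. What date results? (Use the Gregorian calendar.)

February 4, 1808

−365 (one year) → Nov 11, 1816 (3203 left).
−366 (one year; includes Feb 29, 1816) → Nov 11, 1815 (2837 left).
−365 (one year) → Nov 11, 1814 (2472 left).
−365 (one year) → Nov 11, 1813 (2107 left).
−365 (one year) → Nov 11, 1812 (1742 left).
−366 (one year; includes Feb 29, 1812) → Nov 11, 1811 (1376 left).
−365 (one year) → Nov 11, 1810 (1011 left).
−365 (one year) → Nov 11, 1809 (646 left).
−365 (one year) → Nov 11, 1808 (281 left).
−11 → Oct 31, 1808 (end of Oct, 31 days; 270 left).
−31 → Sep 30, 1808 (end of Sep, 30 days; 239 left).
−30 → Aug 31, 1808 (end of Aug, 31 days; 209 left).
−31 → Jul 31, 1808 (end of Jul, 31 days; 178 left).
−31 → Jun 30, 1808 (end of Jun, 30 days; 147 left).
−30 → May 31, 1808 (end of May, 31 days; 117 left).
−31 → Apr 30, 1808 (end of Apr, 30 days; 86 left).
−30 → Mar 31, 1808 (end of Mar, 31 days; 56 left).
−31 → Feb 29, 1808 (end of Feb, 29 days; 25 left).
−25 → Feb 4, 1808.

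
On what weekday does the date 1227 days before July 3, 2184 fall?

Thursday

Jul 3, 2184 is a Saturday.
1227 mod 7 = 2, so 1227 days before a Saturday is Saturday − 2 = Thursday.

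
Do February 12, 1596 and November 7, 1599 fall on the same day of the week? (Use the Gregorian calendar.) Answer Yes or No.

From Feb 12, 1596 to Nov 7, 1599 is 1364 days.
1364 mod 7 = 6, so they are different weekdays.
(Feb 12, 1596 is a Monday; Nov 7, 1599 is a Sunday.)

No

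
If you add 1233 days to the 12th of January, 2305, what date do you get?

May 29, 2308

+365 (one year) → Jan 12, 2306 (868 left).
+365 (one year) → Jan 12, 2307 (503 left).
+365 (one year) → Jan 12, 2308 (138 left).
Jan has 31 days: +20 → Feb 1, 2308 (118 left).
Feb has 29 days: +29 → Mar 1, 2308 (89 left).
Mar has 31 days: +31 → Apr 1, 2308 (58 left).
Apr has 30 days: +30 → May 1, 2308 (28 left).
+28 → May 29, 2308.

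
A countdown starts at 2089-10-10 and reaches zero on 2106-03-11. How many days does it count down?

Oct 10, 2089 → Oct 10, 2090: 365 days.
Oct 10, 2090 → Oct 10, 2091: 365 days.
Oct 10, 2091 → Oct 10, 2092: 366 days (Feb 29, 2092 is in that span).
Oct 10, 2092 → Oct 10, 2093: 365 days.
Oct 10, 2093 → Oct 10, 2094: 365 days.
Oct 10, 2094 → Oct 10, 2095: 365 days.
Oct 10, 2095 → Oct 10, 2096: 366 days (Feb 29, 2096 is in that span).
Oct 10, 2096 → Oct 10, 2097: 365 days.
Oct 10, 2097 → Oct 10, 2098: 365 days.
Oct 10, 2098 → Oct 10, 2099: 365 days.
Oct 10, 2099 → Oct 10, 2100: 365 days.
Oct 10, 2100 → Oct 10, 2101: 365 days.
Oct 10, 2101 → Oct 10, 2102: 365 days.
Oct 10, 2102 → Oct 10, 2103: 365 days.
Oct 10, 2103 → Oct 10, 2104: 366 days (Feb 29, 2104 is in that span).
Oct 10, 2104 → Oct 10, 2105: 365 days.
Oct 10, 2105 → Nov 10, 2105: 31 days (October has 31).
Nov 10, 2105 → Dec 10, 2105: 30 days (November has 30).
Dec 10, 2105 → Jan 10, 2106: 31 days (December has 31).
Jan 10, 2106 → Feb 10, 2106: 31 days (January has 31).
Feb 10, 2106 → Mar 10, 2106: 28 days (February has 28).
Mar 10, 2106 → Mar 11, 2106: 1 days.
Total: 5995 days.

5995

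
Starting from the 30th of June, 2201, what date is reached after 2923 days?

+365 (one year) → Jun 30, 2202 (2558 left).
+365 (one year) → Jun 30, 2203 (2193 left).
+366 (one year; includes Feb 29, 2204) → Jun 30, 2204 (1827 left).
+365 (one year) → Jun 30, 2205 (1462 left).
+365 (one year) → Jun 30, 2206 (1097 left).
+365 (one year) → Jun 30, 2207 (732 left).
+366 (one year; includes Feb 29, 2208) → Jun 30, 2208 (366 left).
Jun has 30 days: +1 → Jul 1, 2208 (365 left).
Jul has 31 days: +31 → Aug 1, 2208 (334 left).
Aug has 31 days: +31 → Sep 1, 2208 (303 left).
Sep has 30 days: +30 → Oct 1, 2208 (273 left).
Oct has 31 days: +31 → Nov 1, 2208 (242 left).
Nov has 30 days: +30 → Dec 1, 2208 (212 left).
Dec has 31 days: +31 → Jan 1, 2209 (181 left).
Jan has 31 days: +31 → Feb 1, 2209 (150 left).
Feb has 28 days: +28 → Mar 1, 2209 (122 left).
Mar has 31 days: +31 → Apr 1, 2209 (91 left).
Apr has 30 days: +30 → May 1, 2209 (61 left).
May has 31 days: +31 → Jun 1, 2209 (30 left).
Jun has 30 days: +30 → Jul 1, 2209 (0 left).

July 1, 2209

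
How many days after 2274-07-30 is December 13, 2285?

Jul 30, 2274 → Jul 30, 2275: 365 days.
Jul 30, 2275 → Jul 30, 2276: 366 days (Feb 29, 2276 is in that span).
Jul 30, 2276 → Jul 30, 2277: 365 days.
Jul 30, 2277 → Jul 30, 2278: 365 days.
Jul 30, 2278 → Jul 30, 2279: 365 days.
Jul 30, 2279 → Jul 30, 2280: 366 days (Feb 29, 2280 is in that span).
Jul 30, 2280 → Jul 30, 2281: 365 days.
Jul 30, 2281 → Jul 30, 2282: 365 days.
Jul 30, 2282 → Jul 30, 2283: 365 days.
Jul 30, 2283 → Jul 30, 2284: 366 days (Feb 29, 2284 is in that span).
Jul 30, 2284 → Jul 30, 2285: 365 days.
Jul 30, 2285 → Aug 30, 2285: 31 days (July has 31).
Aug 30, 2285 → Sep 30, 2285: 31 days (August has 31).
Sep 30, 2285 → Oct 30, 2285: 30 days (September has 30).
Oct 30, 2285 → Nov 30, 2285: 31 days (October has 31).
Nov 30, 2285 → Dec 13, 2285: 13 days.
Total: 4154 days.

4154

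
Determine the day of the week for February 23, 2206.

Doomsday rule: the anchor day for the 2200s is Friday. For year 06: 6÷12 = 0 r 6, and 6÷4 = 1, so 0+6+1 = 7.
Friday + 7 ≡ Friday — that's 2206's doomsday.
In February the doomsday date is Feb 28 (2206 is not a leap year).
Feb 23 is 5 days before Feb 28; 5 mod 7 = 5, so Friday − 5 = Sunday.

Sunday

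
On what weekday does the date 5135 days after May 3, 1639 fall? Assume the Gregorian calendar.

May 3, 1639 is a Tuesday.
5135 mod 7 = 4, so 5135 days after a Tuesday is Tuesday + 4 = Saturday.

Saturday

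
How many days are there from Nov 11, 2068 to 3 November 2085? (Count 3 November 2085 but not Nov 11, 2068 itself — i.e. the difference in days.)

Nov 11, 2068 → Nov 11, 2069: 365 days.
Nov 11, 2069 → Nov 11, 2070: 365 days.
Nov 11, 2070 → Nov 11, 2071: 365 days.
Nov 11, 2071 → Nov 11, 2072: 366 days (Feb 29, 2072 is in that span).
Nov 11, 2072 → Nov 11, 2073: 365 days.
Nov 11, 2073 → Nov 11, 2074: 365 days.
Nov 11, 2074 → Nov 11, 2075: 365 days.
Nov 11, 2075 → Nov 11, 2076: 366 days (Feb 29, 2076 is in that span).
Nov 11, 2076 → Nov 11, 2077: 365 days.
Nov 11, 2077 → Nov 11, 2078: 365 days.
Nov 11, 2078 → Nov 11, 2079: 365 days.
Nov 11, 2079 → Nov 11, 2080: 366 days (Feb 29, 2080 is in that span).
Nov 11, 2080 → Nov 11, 2081: 365 days.
Nov 11, 2081 → Nov 11, 2082: 365 days.
Nov 11, 2082 → Nov 11, 2083: 365 days.
Nov 11, 2083 → Nov 11, 2084: 366 days (Feb 29, 2084 is in that span).
Nov 11, 2084 → Dec 11, 2084: 30 days (November has 30).
Dec 11, 2084 → Jan 11, 2085: 31 days (December has 31).
Jan 11, 2085 → Feb 11, 2085: 31 days (January has 31).
Feb 11, 2085 → Mar 11, 2085: 28 days (February has 28).
Mar 11, 2085 → Apr 11, 2085: 31 days (March has 31).
Apr 11, 2085 → May 11, 2085: 30 days (April has 30).
May 11, 2085 → Jun 11, 2085: 31 days (May has 31).
Jun 11, 2085 → Jul 11, 2085: 30 days (June has 30).
Jul 11, 2085 → Aug 11, 2085: 31 days (July has 31).
Aug 11, 2085 → Sep 11, 2085: 31 days (August has 31).
Sep 11, 2085 → Oct 11, 2085: 30 days (September has 30).
Oct 11, 2085 → Nov 3, 2085: 23 days.
Total: 6201 days.

6201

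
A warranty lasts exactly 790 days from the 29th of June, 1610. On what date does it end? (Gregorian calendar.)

August 27, 1612

+365 (one year) → Jun 29, 1611 (425 left).
+366 (one year; includes Feb 29, 1612) → Jun 29, 1612 (59 left).
Jun has 30 days: +2 → Jul 1, 1612 (57 left).
Jul has 31 days: +31 → Aug 1, 1612 (26 left).
+26 → Aug 27, 1612.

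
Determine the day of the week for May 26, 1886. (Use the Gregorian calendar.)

Wednesday

Doomsday rule: the anchor day for the 1800s is Friday. For year 86: 86÷12 = 7 r 2, and 2÷4 = 0, so 7+2+0 = 9.
Friday + 9 ≡ Sunday — that's 1886's doomsday.
In May the doomsday date is May 9.
May 26 is 17 days after May 9; 17 mod 7 = 3, so Sunday + 3 = Wednesday.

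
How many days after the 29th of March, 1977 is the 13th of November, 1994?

6438

Mar 29, 1977 → Mar 29, 1978: 365 days.
Mar 29, 1978 → Mar 29, 1979: 365 days.
Mar 29, 1979 → Mar 29, 1980: 366 days (Feb 29, 1980 is in that span).
Mar 29, 1980 → Mar 29, 1981: 365 days.
Mar 29, 1981 → Mar 29, 1982: 365 days.
Mar 29, 1982 → Mar 29, 1983: 365 days.
Mar 29, 1983 → Mar 29, 1984: 366 days (Feb 29, 1984 is in that span).
Mar 29, 1984 → Mar 29, 1985: 365 days.
Mar 29, 1985 → Mar 29, 1986: 365 days.
Mar 29, 1986 → Mar 29, 1987: 365 days.
Mar 29, 1987 → Mar 29, 1988: 366 days (Feb 29, 1988 is in that span).
Mar 29, 1988 → Mar 29, 1989: 365 days.
Mar 29, 1989 → Mar 29, 1990: 365 days.
Mar 29, 1990 → Mar 29, 1991: 365 days.
Mar 29, 1991 → Mar 29, 1992: 366 days (Feb 29, 1992 is in that span).
Mar 29, 1992 → Mar 29, 1993: 365 days.
Mar 29, 1993 → Mar 29, 1994: 365 days.
Mar 29, 1994 → Apr 29, 1994: 31 days (March has 31).
Apr 29, 1994 → May 29, 1994: 30 days (April has 30).
May 29, 1994 → Jun 29, 1994: 31 days (May has 31).
Jun 29, 1994 → Jul 29, 1994: 30 days (June has 30).
Jul 29, 1994 → Aug 29, 1994: 31 days (July has 31).
Aug 29, 1994 → Sep 29, 1994: 31 days (August has 31).
Sep 29, 1994 → Oct 29, 1994: 30 days (September has 30).
Oct 29, 1994 → Nov 13, 1994: 15 days.
Total: 6438 days.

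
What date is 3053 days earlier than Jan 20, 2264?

September 11, 2255

−365 (one year) → Jan 20, 2263 (2688 left).
−365 (one year) → Jan 20, 2262 (2323 left).
−365 (one year) → Jan 20, 2261 (1958 left).
−366 (one year; includes Feb 29, 2260) → Jan 20, 2260 (1592 left).
−365 (one year) → Jan 20, 2259 (1227 left).
−365 (one year) → Jan 20, 2258 (862 left).
−365 (one year) → Jan 20, 2257 (497 left).
−366 (one year; includes Feb 29, 2256) → Jan 20, 2256 (131 left).
−20 → Dec 31, 2255 (end of Dec, 31 days; 111 left).
−31 → Nov 30, 2255 (end of Nov, 30 days; 80 left).
−30 → Oct 31, 2255 (end of Oct, 31 days; 50 left).
−31 → Sep 30, 2255 (end of Sep, 30 days; 19 left).
−19 → Sep 11, 2255.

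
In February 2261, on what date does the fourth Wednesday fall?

February 27, 2261

February 1, 2261 is a Friday.
The first Wednesday is therefore February 6 (5 days later).
The fourth Wednesday is 6 + 3×7 = February 27.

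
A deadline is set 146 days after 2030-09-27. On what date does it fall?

Sep has 30 days: +4 → Oct 1, 2030 (142 left).
Oct has 31 days: +31 → Nov 1, 2030 (111 left).
Nov has 30 days: +30 → Dec 1, 2030 (81 left).
Dec has 31 days: +31 → Jan 1, 2031 (50 left).
Jan has 31 days: +31 → Feb 1, 2031 (19 left).
+19 → Feb 20, 2031.

February 20, 2031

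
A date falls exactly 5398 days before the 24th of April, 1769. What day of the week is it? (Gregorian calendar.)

Apr 24, 1769 is a Monday.
5398 mod 7 = 1, so 5398 days before a Monday is Monday − 1 = Sunday.

Sunday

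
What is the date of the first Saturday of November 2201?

November 7, 2201

November 1, 2201 is a Sunday.
The first Saturday is therefore November 7 (6 days later).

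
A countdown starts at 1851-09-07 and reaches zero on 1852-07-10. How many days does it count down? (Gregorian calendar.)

Sep 7, 1851 → Oct 7, 1851: 30 days (September has 30).
Oct 7, 1851 → Nov 7, 1851: 31 days (October has 31).
Nov 7, 1851 → Dec 7, 1851: 30 days (November has 30).
Dec 7, 1851 → Jan 7, 1852: 31 days (December has 31).
Jan 7, 1852 → Feb 7, 1852: 31 days (January has 31).
Feb 7, 1852 → Mar 7, 1852: 29 days (February has 29).
Mar 7, 1852 → Apr 7, 1852: 31 days (March has 31).
Apr 7, 1852 → May 7, 1852: 30 days (April has 30).
May 7, 1852 → Jun 7, 1852: 31 days (May has 31).
Jun 7, 1852 → Jul 7, 1852: 30 days (June has 30).
Jul 7, 1852 → Jul 10, 1852: 3 days.
Total: 307 days.

307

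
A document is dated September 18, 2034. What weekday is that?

January 1, 2034 is a Sunday.
Jan 1, 2034 → Feb 1, 2034: 31 days (January has 31).
Feb 1, 2034 → Mar 1, 2034: 28 days (February has 28).
Mar 1, 2034 → Apr 1, 2034: 31 days (March has 31).
Apr 1, 2034 → May 1, 2034: 30 days (April has 30).
May 1, 2034 → Jun 1, 2034: 31 days (May has 31).
Jun 1, 2034 → Jul 1, 2034: 30 days (June has 30).
Jul 1, 2034 → Aug 1, 2034: 31 days (July has 31).
Aug 1, 2034 → Sep 1, 2034: 31 days (August has 31).
Sep 1, 2034 → Sep 18, 2034: 17 days.
Total: 260 days.
260 mod 7 = 1, so Sunday + 1 = Monday.

Monday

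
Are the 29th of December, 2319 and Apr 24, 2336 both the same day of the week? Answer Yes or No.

From Dec 29, 2319 to Apr 24, 2336 is 5961 days.
5961 mod 7 = 4, so they are different weekdays.
(Dec 29, 2319 is a Monday; Apr 24, 2336 is a Friday.)

No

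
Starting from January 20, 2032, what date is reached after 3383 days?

+366 (one year; includes Feb 29, 2032) → Jan 20, 2033 (3017 left).
+365 (one year) → Jan 20, 2034 (2652 left).
+365 (one year) → Jan 20, 2035 (2287 left).
+365 (one year) → Jan 20, 2036 (1922 left).
+366 (one year; includes Feb 29, 2036) → Jan 20, 2037 (1556 left).
+365 (one year) → Jan 20, 2038 (1191 left).
+365 (one year) → Jan 20, 2039 (826 left).
+365 (one year) → Jan 20, 2040 (461 left).
+366 (one year; includes Feb 29, 2040) → Jan 20, 2041 (95 left).
Jan has 31 days: +12 → Feb 1, 2041 (83 left).
Feb has 28 days: +28 → Mar 1, 2041 (55 left).
Mar has 31 days: +31 → Apr 1, 2041 (24 left).
+24 → Apr 25, 2041.

April 25, 2041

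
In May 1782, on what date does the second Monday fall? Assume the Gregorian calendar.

May 1, 1782 is a Wednesday.
The first Monday is therefore May 6 (5 days later).
The second Monday is 6 + 1×7 = May 13.

May 13, 1782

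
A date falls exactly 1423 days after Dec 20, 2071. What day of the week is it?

Tuesday

First find the weekday of Dec 20, 2071. Doomsday rule: the anchor day for the 2000s is Tuesday. For year 71: 71÷12 = 5 r 11, and 11÷4 = 2, so 5+11+2 = 18.
Tuesday + 18 ≡ Saturday — that's 2071's doomsday.
In December the doomsday date is Dec 12.
Dec 20 is 8 days after Dec 12; 8 mod 7 = 1, so Saturday + 1 = Sunday.
1423 mod 7 = 2, so 1423 days after a Sunday is Sunday + 2 = Tuesday.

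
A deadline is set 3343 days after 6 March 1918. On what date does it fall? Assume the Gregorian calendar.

May 1, 1927

+365 (one year) → Mar 6, 1919 (2978 left).
+366 (one year; includes Feb 29, 1920) → Mar 6, 1920 (2612 left).
+365 (one year) → Mar 6, 1921 (2247 left).
+365 (one year) → Mar 6, 1922 (1882 left).
+365 (one year) → Mar 6, 1923 (1517 left).
+366 (one year; includes Feb 29, 1924) → Mar 6, 1924 (1151 left).
+365 (one year) → Mar 6, 1925 (786 left).
+365 (one year) → Mar 6, 1926 (421 left).
+365 (one year) → Mar 6, 1927 (56 left).
Mar has 31 days: +26 → Apr 1, 1927 (30 left).
Apr has 30 days: +30 → May 1, 1927 (0 left).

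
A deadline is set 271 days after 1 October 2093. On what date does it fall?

June 29, 2094

Oct has 31 days: +31 → Nov 1, 2093 (240 left).
Nov has 30 days: +30 → Dec 1, 2093 (210 left).
Dec has 31 days: +31 → Jan 1, 2094 (179 left).
Jan has 31 days: +31 → Feb 1, 2094 (148 left).
Feb has 28 days: +28 → Mar 1, 2094 (120 left).
Mar has 31 days: +31 → Apr 1, 2094 (89 left).
Apr has 30 days: +30 → May 1, 2094 (59 left).
May has 31 days: +31 → Jun 1, 2094 (28 left).
+28 → Jun 29, 2094.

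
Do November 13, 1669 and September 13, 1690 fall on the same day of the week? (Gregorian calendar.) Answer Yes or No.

From Nov 13, 1669 to Sep 13, 1690 is 7609 days.
7609 mod 7 = 0, so they are the same weekday.
(Nov 13, 1669 is a Wednesday; Sep 13, 1690 is a Wednesday.)

Yes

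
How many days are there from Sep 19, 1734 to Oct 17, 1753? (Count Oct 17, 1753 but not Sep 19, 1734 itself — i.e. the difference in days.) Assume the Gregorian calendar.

Sep 19, 1734 → Sep 19, 1735: 365 days.
Sep 19, 1735 → Sep 19, 1736: 366 days (Feb 29, 1736 is in that span).
Sep 19, 1736 → Sep 19, 1737: 365 days.
Sep 19, 1737 → Sep 19, 1738: 365 days.
Sep 19, 1738 → Sep 19, 1739: 365 days.
Sep 19, 1739 → Sep 19, 1740: 366 days (Feb 29, 1740 is in that span).
Sep 19, 1740 → Sep 19, 1741: 365 days.
Sep 19, 1741 → Sep 19, 1742: 365 days.
Sep 19, 1742 → Sep 19, 1743: 365 days.
Sep 19, 1743 → Sep 19, 1744: 366 days (Feb 29, 1744 is in that span).
Sep 19, 1744 → Sep 19, 1745: 365 days.
Sep 19, 1745 → Sep 19, 1746: 365 days.
Sep 19, 1746 → Sep 19, 1747: 365 days.
Sep 19, 1747 → Sep 19, 1748: 366 days (Feb 29, 1748 is in that span).
Sep 19, 1748 → Sep 19, 1749: 365 days.
Sep 19, 1749 → Sep 19, 1750: 365 days.
Sep 19, 1750 → Sep 19, 1751: 365 days.
Sep 19, 1751 → Sep 19, 1752: 366 days (Feb 29, 1752 is in that span).
Sep 19, 1752 → Oct 19, 1752: 30 days (September has 30).
Oct 19, 1752 → Nov 19, 1752: 31 days (October has 31).
Nov 19, 1752 → Dec 19, 1752: 30 days (November has 30).
Dec 19, 1752 → Jan 19, 1753: 31 days (December has 31).
Jan 19, 1753 → Feb 19, 1753: 31 days (January has 31).
Feb 19, 1753 → Mar 19, 1753: 28 days (February has 28).
Mar 19, 1753 → Apr 19, 1753: 31 days (March has 31).
Apr 19, 1753 → May 19, 1753: 30 days (April has 30).
May 19, 1753 → Jun 19, 1753: 31 days (May has 31).
Jun 19, 1753 → Jul 19, 1753: 30 days (June has 30).
Jul 19, 1753 → Aug 19, 1753: 31 days (July has 31).
Aug 19, 1753 → Sep 19, 1753: 31 days (August has 31).
Sep 19, 1753 → Oct 17, 1753: 28 days.
Total: 6968 days.

6968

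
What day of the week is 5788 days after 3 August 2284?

Aug 3, 2284 is a Sunday.
5788 mod 7 = 6, so 5788 days after a Sunday is Sunday + 6 = Saturday.

Saturday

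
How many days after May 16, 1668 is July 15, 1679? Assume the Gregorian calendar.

4077

May 16, 1668 → May 16, 1669: 365 days.
May 16, 1669 → May 16, 1670: 365 days.
May 16, 1670 → May 16, 1671: 365 days.
May 16, 1671 → May 16, 1672: 366 days (Feb 29, 1672 is in that span).
May 16, 1672 → May 16, 1673: 365 days.
May 16, 1673 → May 16, 1674: 365 days.
May 16, 1674 → May 16, 1675: 365 days.
May 16, 1675 → May 16, 1676: 366 days (Feb 29, 1676 is in that span).
May 16, 1676 → May 16, 1677: 365 days.
May 16, 1677 → May 16, 1678: 365 days.
May 16, 1678 → May 16, 1679: 365 days.
May 16, 1679 → Jun 16, 1679: 31 days (May has 31).
Jun 16, 1679 → Jul 15, 1679: 29 days.
Total: 4077 days.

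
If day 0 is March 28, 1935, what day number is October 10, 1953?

6771

Mar 28, 1935 → Mar 28, 1936: 366 days (Feb 29, 1936 is in that span).
Mar 28, 1936 → Mar 28, 1937: 365 days.
Mar 28, 1937 → Mar 28, 1938: 365 days.
Mar 28, 1938 → Mar 28, 1939: 365 days.
Mar 28, 1939 → Mar 28, 1940: 366 days (Feb 29, 1940 is in that span).
Mar 28, 1940 → Mar 28, 1941: 365 days.
Mar 28, 1941 → Mar 28, 1942: 365 days.
Mar 28, 1942 → Mar 28, 1943: 365 days.
Mar 28, 1943 → Mar 28, 1944: 366 days (Feb 29, 1944 is in that span).
Mar 28, 1944 → Mar 28, 1945: 365 days.
Mar 28, 1945 → Mar 28, 1946: 365 days.
Mar 28, 1946 → Mar 28, 1947: 365 days.
Mar 28, 1947 → Mar 28, 1948: 366 days (Feb 29, 1948 is in that span).
Mar 28, 1948 → Mar 28, 1949: 365 days.
Mar 28, 1949 → Mar 28, 1950: 365 days.
Mar 28, 1950 → Mar 28, 1951: 365 days.
Mar 28, 1951 → Mar 28, 1952: 366 days (Feb 29, 1952 is in that span).
Mar 28, 1952 → Mar 28, 1953: 365 days.
Mar 28, 1953 → Apr 28, 1953: 31 days (March has 31).
Apr 28, 1953 → May 28, 1953: 30 days (April has 30).
May 28, 1953 → Jun 28, 1953: 31 days (May has 31).
Jun 28, 1953 → Jul 28, 1953: 30 days (June has 30).
Jul 28, 1953 → Aug 28, 1953: 31 days (July has 31).
Aug 28, 1953 → Sep 28, 1953: 31 days (August has 31).
Sep 28, 1953 → Oct 10, 1953: 12 days.
Total: 6771 days.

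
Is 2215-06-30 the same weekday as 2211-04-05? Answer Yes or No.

From Apr 5, 2211 to Jun 30, 2215 is 1547 days.
1547 mod 7 = 0, so they are the same weekday.
(Apr 5, 2211 is a Friday; Jun 30, 2215 is a Friday.)

Yes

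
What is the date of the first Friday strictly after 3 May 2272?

May 3, 2272 is a Friday.
From Friday to the next Friday is 7 days.
May 3, 2272 + 7 = May 10, 2272.

May 10, 2272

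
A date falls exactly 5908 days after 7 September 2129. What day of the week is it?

Sep 7, 2129 is a Wednesday.
5908 mod 7 = 0, so 5908 days after a Wednesday is Wednesday + 0 = Wednesday.

Wednesday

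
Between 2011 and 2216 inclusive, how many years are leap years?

Multiples of 4 in [2011,2216]: 52.
Of those, multiples of 100: 2 (not leap unless ÷400).
Multiples of 400: 0.
Leap years = 52 − 2 + 0 = 50.

50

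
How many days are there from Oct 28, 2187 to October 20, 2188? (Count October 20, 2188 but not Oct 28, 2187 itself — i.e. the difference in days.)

358

Oct 28, 2187 → Nov 28, 2187: 31 days (October has 31).
Nov 28, 2187 → Dec 28, 2187: 30 days (November has 30).
Dec 28, 2187 → Jan 28, 2188: 31 days (December has 31).
Jan 28, 2188 → Feb 28, 2188: 31 days (January has 31).
Feb 28, 2188 → Mar 28, 2188: 29 days (February has 29).
Mar 28, 2188 → Apr 28, 2188: 31 days (March has 31).
Apr 28, 2188 → May 28, 2188: 30 days (April has 30).
May 28, 2188 → Jun 28, 2188: 31 days (May has 31).
Jun 28, 2188 → Jul 28, 2188: 30 days (June has 30).
Jul 28, 2188 → Aug 28, 2188: 31 days (July has 31).
Aug 28, 2188 → Sep 28, 2188: 31 days (August has 31).
Sep 28, 2188 → Oct 20, 2188: 22 days.
Total: 358 days.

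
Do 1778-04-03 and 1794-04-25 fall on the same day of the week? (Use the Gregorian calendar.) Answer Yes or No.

From Apr 3, 1778 to Apr 25, 1794 is 5866 days.
5866 mod 7 = 0, so they are the same weekday.
(Apr 3, 1778 is a Friday; Apr 25, 1794 is a Friday.)

Yes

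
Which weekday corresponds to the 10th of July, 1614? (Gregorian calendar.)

Doomsday rule: the anchor day for the 1600s is Tuesday. For year 14: 14÷12 = 1 r 2, and 2÷4 = 0, so 1+2+0 = 3.
Tuesday + 3 ≡ Friday — that's 1614's doomsday.
In July the doomsday date is Jul 11.
Jul 10 is 1 day before Jul 11; 1 mod 7 = 1, so Friday − 1 = Thursday.

Thursday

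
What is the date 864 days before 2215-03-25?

November 11, 2212

−365 (one year) → Mar 25, 2214 (499 left).
−365 (one year) → Mar 25, 2213 (134 left).
−25 → Feb 28, 2213 (end of Feb, 28 days; 109 left).
−28 → Jan 31, 2213 (end of Jan, 31 days; 81 left).
−31 → Dec 31, 2212 (end of Dec, 31 days; 50 left).
−31 → Nov 30, 2212 (end of Nov, 30 days; 19 left).
−19 → Nov 11, 2212.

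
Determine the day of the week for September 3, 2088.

January 1, 2088 is a Thursday.
Jan 1, 2088 → Feb 1, 2088: 31 days (January has 31).
Feb 1, 2088 → Mar 1, 2088: 29 days (February has 29).
Mar 1, 2088 → Apr 1, 2088: 31 days (March has 31).
Apr 1, 2088 → May 1, 2088: 30 days (April has 30).
May 1, 2088 → Jun 1, 2088: 31 days (May has 31).
Jun 1, 2088 → Jul 1, 2088: 30 days (June has 30).
Jul 1, 2088 → Aug 1, 2088: 31 days (July has 31).
Aug 1, 2088 → Sep 1, 2088: 31 days (August has 31).
Sep 1, 2088 → Sep 3, 2088: 2 days.
Total: 246 days.
246 mod 7 = 1, so Thursday + 1 = Friday.

Friday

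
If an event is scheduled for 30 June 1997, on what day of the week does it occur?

Monday

January 1, 1997 is a Wednesday.
Jan 1, 1997 → Feb 1, 1997: 31 days (January has 31).
Feb 1, 1997 → Mar 1, 1997: 28 days (February has 28).
Mar 1, 1997 → Apr 1, 1997: 31 days (March has 31).
Apr 1, 1997 → May 1, 1997: 30 days (April has 30).
May 1, 1997 → Jun 1, 1997: 31 days (May has 31).
Jun 1, 1997 → Jun 30, 1997: 29 days.
Total: 180 days.
180 mod 7 = 5, so Wednesday + 5 = Monday.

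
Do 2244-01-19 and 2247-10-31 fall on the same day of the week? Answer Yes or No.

No

From Jan 19, 2244 to Oct 31, 2247 is 1381 days.
1381 mod 7 = 2, so they are different weekdays.
(Jan 19, 2244 is a Friday; Oct 31, 2247 is a Sunday.)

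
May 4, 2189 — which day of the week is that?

Monday

January 1, 2189 is a Thursday.
Jan 1, 2189 → Feb 1, 2189: 31 days (January has 31).
Feb 1, 2189 → Mar 1, 2189: 28 days (February has 28).
Mar 1, 2189 → Apr 1, 2189: 31 days (March has 31).
Apr 1, 2189 → May 1, 2189: 30 days (April has 30).
May 1, 2189 → May 4, 2189: 3 days.
Total: 123 days.
123 mod 7 = 4, so Thursday + 4 = Monday.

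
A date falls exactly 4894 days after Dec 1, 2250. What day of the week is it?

Monday

First find the weekday of Dec 1, 2250. Doomsday rule: the anchor day for the 2200s is Friday. For year 50: 50÷12 = 4 r 2, and 2÷4 = 0, so 4+2+0 = 6.
Friday + 6 ≡ Thursday — that's 2250's doomsday.
In December the doomsday date is Dec 12.
Dec 1 is 11 days before Dec 12; 11 mod 7 = 4, so Thursday − 4 = Sunday.
4894 mod 7 = 1, so 4894 days after a Sunday is Sunday + 1 = Monday.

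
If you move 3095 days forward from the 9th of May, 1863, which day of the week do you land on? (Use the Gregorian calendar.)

Sunday

First find the weekday of May 9, 1863. Doomsday rule: the anchor day for the 1800s is Friday. For year 63: 63÷12 = 5 r 3, and 3÷4 = 0, so 5+3+0 = 8.
Friday + 8 ≡ Saturday — that's 1863's doomsday.
In May the doomsday date is May 9.
May 9 is the doomsday itself: Saturday.
3095 mod 7 = 1, so 3095 days after a Saturday is Saturday + 1 = Sunday.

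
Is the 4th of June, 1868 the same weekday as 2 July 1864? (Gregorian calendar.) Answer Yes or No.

No

From Jul 2, 1864 to Jun 4, 1868 is 1433 days.
1433 mod 7 = 5, so they are different weekdays.
(Jul 2, 1864 is a Saturday; Jun 4, 1868 is a Thursday.)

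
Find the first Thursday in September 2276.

September 7, 2276

September 1, 2276 is a Friday.
The first Thursday is therefore September 7 (6 days later).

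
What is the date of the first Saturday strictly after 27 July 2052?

Jul 27, 2052 is a Saturday.
From Saturday to the next Saturday is 7 days.
Jul 27, 2052 + 7 = Aug 3, 2052.

August 3, 2052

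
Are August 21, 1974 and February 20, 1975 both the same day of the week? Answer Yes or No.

From Aug 21, 1974 to Feb 20, 1975 is 183 days.
183 mod 7 = 1, so they are different weekdays.
(Aug 21, 1974 is a Wednesday; Feb 20, 1975 is a Thursday.)

No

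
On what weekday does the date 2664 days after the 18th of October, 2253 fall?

First find the weekday of Oct 18, 2253. Doomsday rule: the anchor day for the 2200s is Friday. For year 53: 53÷12 = 4 r 5, and 5÷4 = 1, so 4+5+1 = 10.
Friday + 10 ≡ Monday — that's 2253's doomsday.
In October the doomsday date is Oct 10.
Oct 18 is 8 days after Oct 10; 8 mod 7 = 1, so Monday + 1 = Tuesday.
2664 mod 7 = 4, so 2664 days after a Tuesday is Tuesday + 4 = Saturday.

Saturday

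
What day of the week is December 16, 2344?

Doomsday rule: the anchor day for the 2300s is Wednesday. For year 44: 44÷12 = 3 r 8, and 8÷4 = 2, so 3+8+2 = 13.
Wednesday + 13 ≡ Tuesday — that's 2344's doomsday.
In December the doomsday date is Dec 12.
Dec 16 is 4 days after Dec 12; 4 mod 7 = 4, so Tuesday + 4 = Saturday.

Saturday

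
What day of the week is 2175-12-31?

Sunday

Doomsday rule: the anchor day for the 2100s is Sunday. For year 75: 75÷12 = 6 r 3, and 3÷4 = 0, so 6+3+0 = 9.
Sunday + 9 ≡ Tuesday — that's 2175's doomsday.
In December the doomsday date is Dec 12.
Dec 31 is 19 days after Dec 12; 19 mod 7 = 5, so Tuesday + 5 = Sunday.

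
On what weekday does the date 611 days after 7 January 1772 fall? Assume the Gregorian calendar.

Thursday

Jan 7, 1772 is a Tuesday.
611 mod 7 = 2, so 611 days after a Tuesday is Tuesday + 2 = Thursday.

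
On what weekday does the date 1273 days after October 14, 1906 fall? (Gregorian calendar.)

First find the weekday of Oct 14, 1906. Doomsday rule: the anchor day for the 1900s is Wednesday. For year 06: 6÷12 = 0 r 6, and 6÷4 = 1, so 0+6+1 = 7.
Wednesday + 7 ≡ Wednesday — that's 1906's doomsday.
In October the doomsday date is Oct 10.
Oct 14 is 4 days after Oct 10; 4 mod 7 = 4, so Wednesday + 4 = Sunday.
1273 mod 7 = 6, so 1273 days after a Sunday is Sunday + 6 = Saturday.

Saturday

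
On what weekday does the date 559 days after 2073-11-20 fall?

Sunday

First find the weekday of Nov 20, 2073. Doomsday rule: the anchor day for the 2000s is Tuesday. For year 73: 73÷12 = 6 r 1, and 1÷4 = 0, so 6+1+0 = 7.
Tuesday + 7 ≡ Tuesday — that's 2073's doomsday.
In November the doomsday date is Nov 7.
Nov 20 is 13 days after Nov 7; 13 mod 7 = 6, so Tuesday + 6 = Monday.
559 mod 7 = 6, so 559 days after a Monday is Monday + 6 = Sunday.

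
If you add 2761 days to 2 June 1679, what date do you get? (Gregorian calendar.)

+366 (one year; includes Feb 29, 1680) → Jun 2, 1680 (2395 left).
+365 (one year) → Jun 2, 1681 (2030 left).
+365 (one year) → Jun 2, 1682 (1665 left).
+365 (one year) → Jun 2, 1683 (1300 left).
+366 (one year; includes Feb 29, 1684) → Jun 2, 1684 (934 left).
+365 (one year) → Jun 2, 1685 (569 left).
+365 (one year) → Jun 2, 1686 (204 left).
Jun has 30 days: +29 → Jul 1, 1686 (175 left).
Jul has 31 days: +31 → Aug 1, 1686 (144 left).
Aug has 31 days: +31 → Sep 1, 1686 (113 left).
Sep has 30 days: +30 → Oct 1, 1686 (83 left).
Oct has 31 days: +31 → Nov 1, 1686 (52 left).
Nov has 30 days: +30 → Dec 1, 1686 (22 left).
+22 → Dec 23, 1686.

December 23, 1686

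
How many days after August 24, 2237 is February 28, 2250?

Aug 24, 2237 → Aug 24, 2238: 365 days.
Aug 24, 2238 → Aug 24, 2239: 365 days.
Aug 24, 2239 → Aug 24, 2240: 366 days (Feb 29, 2240 is in that span).
Aug 24, 2240 → Aug 24, 2241: 365 days.
Aug 24, 2241 → Aug 24, 2242: 365 days.
Aug 24, 2242 → Aug 24, 2243: 365 days.
Aug 24, 2243 → Aug 24, 2244: 366 days (Feb 29, 2244 is in that span).
Aug 24, 2244 → Aug 24, 2245: 365 days.
Aug 24, 2245 → Aug 24, 2246: 365 days.
Aug 24, 2246 → Aug 24, 2247: 365 days.
Aug 24, 2247 → Aug 24, 2248: 366 days (Feb 29, 2248 is in that span).
Aug 24, 2248 → Aug 24, 2249: 365 days.
Aug 24, 2249 → Sep 24, 2249: 31 days (August has 31).
Sep 24, 2249 → Oct 24, 2249: 30 days (September has 30).
Oct 24, 2249 → Nov 24, 2249: 31 days (October has 31).
Nov 24, 2249 → Dec 24, 2249: 30 days (November has 30).
Dec 24, 2249 → Jan 24, 2250: 31 days (December has 31).
Jan 24, 2250 → Feb 24, 2250: 31 days (January has 31).
Feb 24, 2250 → Feb 28, 2250: 4 days.
Total: 4571 days.

4571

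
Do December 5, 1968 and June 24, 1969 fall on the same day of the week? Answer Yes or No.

From Dec 5, 1968 to Jun 24, 1969 is 201 days.
201 mod 7 = 5, so they are different weekdays.
(Dec 5, 1968 is a Thursday; Jun 24, 1969 is a Tuesday.)

No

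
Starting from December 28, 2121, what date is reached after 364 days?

Dec has 31 days: +4 → Jan 1, 2122 (360 left).
Jan has 31 days: +31 → Feb 1, 2122 (329 left).
Feb has 28 days: +28 → Mar 1, 2122 (301 left).
Mar has 31 days: +31 → Apr 1, 2122 (270 left).
Apr has 30 days: +30 → May 1, 2122 (240 left).
May has 31 days: +31 → Jun 1, 2122 (209 left).
Jun has 30 days: +30 → Jul 1, 2122 (179 left).
Jul has 31 days: +31 → Aug 1, 2122 (148 left).
Aug has 31 days: +31 → Sep 1, 2122 (117 left).
Sep has 30 days: +30 → Oct 1, 2122 (87 left).
Oct has 31 days: +31 → Nov 1, 2122 (56 left).
Nov has 30 days: +30 → Dec 1, 2122 (26 left).
+26 → Dec 27, 2122.

December 27, 2122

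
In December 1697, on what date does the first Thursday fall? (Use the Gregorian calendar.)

December 5, 1697

December 1, 1697 is a Sunday.
The first Thursday is therefore December 5 (4 days later).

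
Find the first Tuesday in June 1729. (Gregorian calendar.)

June 1, 1729 is a Wednesday.
The first Tuesday is therefore June 7 (6 days later).

June 7, 1729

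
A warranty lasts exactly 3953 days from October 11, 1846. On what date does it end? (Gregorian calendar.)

August 7, 1857

+365 (one year) → Oct 11, 1847 (3588 left).
+366 (one year; includes Feb 29, 1848) → Oct 11, 1848 (3222 left).
+365 (one year) → Oct 11, 1849 (2857 left).
+365 (one year) → Oct 11, 1850 (2492 left).
+365 (one year) → Oct 11, 1851 (2127 left).
+366 (one year; includes Feb 29, 1852) → Oct 11, 1852 (1761 left).
+365 (one year) → Oct 11, 1853 (1396 left).
+365 (one year) → Oct 11, 1854 (1031 left).
+365 (one year) → Oct 11, 1855 (666 left).
+366 (one year; includes Feb 29, 1856) → Oct 11, 1856 (300 left).
Oct has 31 days: +21 → Nov 1, 1856 (279 left).
Nov has 30 days: +30 → Dec 1, 1856 (249 left).
Dec has 31 days: +31 → Jan 1, 1857 (218 left).
Jan has 31 days: +31 → Feb 1, 1857 (187 left).
Feb has 28 days: +28 → Mar 1, 1857 (159 left).
Mar has 31 days: +31 → Apr 1, 1857 (128 left).
Apr has 30 days: +30 → May 1, 1857 (98 left).
May has 31 days: +31 → Jun 1, 1857 (67 left).
Jun has 30 days: +30 → Jul 1, 1857 (37 left).
Jul has 31 days: +31 → Aug 1, 1857 (6 left).
+6 → Aug 7, 1857.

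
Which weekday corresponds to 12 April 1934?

January 1, 1934 is a Monday.
Jan 1, 1934 → Feb 1, 1934: 31 days (January has 31).
Feb 1, 1934 → Mar 1, 1934: 28 days (February has 28).
Mar 1, 1934 → Apr 1, 1934: 31 days (March has 31).
Apr 1, 1934 → Apr 12, 1934: 11 days.
Total: 101 days.
101 mod 7 = 3, so Monday + 3 = Thursday.

Thursday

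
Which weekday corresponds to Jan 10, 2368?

Doomsday rule: the anchor day for the 2300s is Wednesday. For year 68: 68÷12 = 5 r 8, and 8÷4 = 2, so 5+8+2 = 15.
Wednesday + 15 ≡ Thursday — that's 2368's doomsday.
In January the doomsday date is Jan 4 (2368 is a leap year (divisible by 4)).
Jan 10 is 6 days after Jan 4; 6 mod 7 = 6, so Thursday + 6 = Wednesday.

Wednesday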